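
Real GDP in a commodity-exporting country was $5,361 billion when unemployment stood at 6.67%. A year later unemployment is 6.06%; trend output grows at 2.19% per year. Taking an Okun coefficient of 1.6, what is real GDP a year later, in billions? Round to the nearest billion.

Δu = 6.06 - 6.67 = -0.61 points.
Okun's law (growth form): g_Y = g_Y* - β × Δu = 2.19 - 1.6 × (-0.61) = 2.19 + 0.976 = 3.166%.
Real GDP in the next year = 5361 × (1 + 3.166/100) = 5361 × 1.03166 ≈ 5531 billion.

$5,531 billion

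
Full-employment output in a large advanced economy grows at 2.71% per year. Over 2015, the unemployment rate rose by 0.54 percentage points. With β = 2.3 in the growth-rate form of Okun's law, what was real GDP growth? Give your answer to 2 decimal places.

Growth-rate Okun's law: g_Y = g_Y* - β × Δu.
g_Y = 2.71 - 2.3 × (0.54) = 2.71 - 1.242 = 1.468%, i.e. 1.47% to 2 d.p.

1.47%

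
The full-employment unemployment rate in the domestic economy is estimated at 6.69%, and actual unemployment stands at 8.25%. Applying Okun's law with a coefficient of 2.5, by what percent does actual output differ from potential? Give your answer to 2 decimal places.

-3.90%

The unemployment gap is 8.25 - 6.69 = 1.56 percentage points.
Okun's law gives an output gap of -2.5 × 1.56 = -3.9%, i.e. 3.90% below potential.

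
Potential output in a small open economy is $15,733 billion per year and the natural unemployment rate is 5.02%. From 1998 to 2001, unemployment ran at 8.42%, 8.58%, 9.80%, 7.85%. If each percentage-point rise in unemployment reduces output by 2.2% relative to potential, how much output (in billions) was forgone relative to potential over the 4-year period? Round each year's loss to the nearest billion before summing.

$5,043 billion

Year 1998: gap = -2.2 × (8.42 - 5.02) = -7.48%, loss ≈ 15733 × 7.48/100 ≈ 1177.
Year 1999: gap = -2.2 × (8.58 - 5.02) = -7.832%, loss ≈ 15733 × 7.832/100 ≈ 1232.
Year 2000: gap = -2.2 × (9.8 - 5.02) = -10.516%, loss ≈ 15733 × 10.516/100 ≈ 1654.
Year 2001: gap = -2.2 × (7.85 - 5.02) = -6.226%, loss ≈ 15733 × 6.226/100 ≈ 980.
Total lost output = 1177 + 1232 + 1654 + 980 = 5043 billion.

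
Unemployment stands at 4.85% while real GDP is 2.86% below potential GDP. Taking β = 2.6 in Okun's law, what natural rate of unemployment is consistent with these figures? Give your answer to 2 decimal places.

3.75%

From Okun's law, u - u* = -(output gap)/β = -(-2.86)/2.6 = 1.1 points.
So u* = 4.85 - 1.1 = 3.75%.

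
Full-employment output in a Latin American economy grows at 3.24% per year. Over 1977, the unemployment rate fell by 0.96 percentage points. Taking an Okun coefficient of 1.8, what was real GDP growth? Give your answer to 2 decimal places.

4.97%

Growth-rate Okun's law: g_Y = g_Y* - β × Δu.
g_Y = 3.24 - 1.8 × (-0.96) = 3.24 + 1.728 = 4.968%, i.e. 4.97% to 2 d.p.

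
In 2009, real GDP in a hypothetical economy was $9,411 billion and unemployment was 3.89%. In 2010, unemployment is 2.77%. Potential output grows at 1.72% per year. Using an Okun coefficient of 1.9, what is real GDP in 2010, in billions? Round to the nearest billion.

Δu = 2.77 - 3.89 = -1.12 points.
Okun's law (growth form): g_Y = g_Y* - β × Δu = 1.72 - 1.9 × (-1.12) = 1.72 + 2.128 = 3.848%.
Real GDP in the next year = 9411 × (1 + 3.848/100) = 9411 × 1.03848 ≈ 9773 billion.

$9,773 billion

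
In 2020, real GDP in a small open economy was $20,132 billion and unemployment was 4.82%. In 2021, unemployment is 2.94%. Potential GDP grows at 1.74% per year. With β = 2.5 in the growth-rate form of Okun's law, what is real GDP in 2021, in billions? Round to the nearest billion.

$21,429 billion

Δu = 2.94 - 4.82 = -1.88 points.
Okun's law (growth form): g_Y = g_Y* - β × Δu = 1.74 - 2.5 × (-1.88) = 1.74 + 4.7 = 6.44%.
Real GDP in the next year = 20132 × (1 + 6.44/100) = 20132 × 1.0644 ≈ 21429 billion.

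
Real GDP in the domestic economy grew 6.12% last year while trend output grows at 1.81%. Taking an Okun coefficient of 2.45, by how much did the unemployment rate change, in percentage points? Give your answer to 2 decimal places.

-1.76 percentage points

Growth-rate Okun's law: g_Y = g_Y* - β × Δu, so Δu = (g_Y* - g_Y)/β.
Δu = (1.81 - 6.12)/2.45 = -4.31/2.45 = -1.76 percentage points.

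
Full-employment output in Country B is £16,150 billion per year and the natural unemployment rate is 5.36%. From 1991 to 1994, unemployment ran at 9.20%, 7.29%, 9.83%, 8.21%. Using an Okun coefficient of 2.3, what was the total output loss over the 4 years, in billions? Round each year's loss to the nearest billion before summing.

£4,862 billion

Year 1991: gap = -2.3 × (9.2 - 5.36) = -8.832%, loss ≈ 16150 × 8.832/100 ≈ 1426.
Year 1992: gap = -2.3 × (7.29 - 5.36) = -4.439%, loss ≈ 16150 × 4.439/100 ≈ 717.
Year 1993: gap = -2.3 × (9.83 - 5.36) = -10.281%, loss ≈ 16150 × 10.281/100 ≈ 1660.
Year 1994: gap = -2.3 × (8.21 - 5.36) = -6.555%, loss ≈ 16150 × 6.555/100 ≈ 1059.
Total lost output = 1426 + 717 + 1660 + 1059 = 4862 billion.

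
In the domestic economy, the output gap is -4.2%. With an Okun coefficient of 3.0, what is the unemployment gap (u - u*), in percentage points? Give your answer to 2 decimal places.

1.40 percentage points

Okun's law: output gap = -β × (u - u*), so u - u* = -(output gap)/β.
u - u* = -(-4.2)/3.0 = 1.4 percentage points.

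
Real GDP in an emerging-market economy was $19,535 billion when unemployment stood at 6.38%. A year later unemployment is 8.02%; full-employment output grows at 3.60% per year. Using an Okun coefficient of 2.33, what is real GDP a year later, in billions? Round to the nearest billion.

$19,492 billion

Δu = 8.02 - 6.38 = 1.64 points.
Okun's law (growth form): g_Y = g_Y* - β × Δu = 3.60 - 2.33 × (1.64) = 3.6 - 3.8212 = -0.2212%.
Real GDP in the next year = 19535 × (1 - 0.2212/100) = 19535 × 0.997788 ≈ 19492 billion.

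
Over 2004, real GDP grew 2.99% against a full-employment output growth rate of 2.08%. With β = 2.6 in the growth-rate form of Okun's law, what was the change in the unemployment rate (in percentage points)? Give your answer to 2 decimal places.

-0.35 percentage points

Growth-rate Okun's law: g_Y = g_Y* - β × Δu, so Δu = (g_Y* - g_Y)/β.
Δu = (2.08 - 2.99)/2.6 = -0.91/2.6 = -0.35 percentage points.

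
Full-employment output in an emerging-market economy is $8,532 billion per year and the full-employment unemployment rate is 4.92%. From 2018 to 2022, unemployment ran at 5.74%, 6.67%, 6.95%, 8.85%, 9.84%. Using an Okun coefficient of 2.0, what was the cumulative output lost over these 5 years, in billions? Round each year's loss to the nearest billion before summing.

Year 2018: gap = -2.0 × (5.74 - 4.92) = -1.64%, loss ≈ 8532 × 1.64/100 ≈ 140.
Year 2019: gap = -2.0 × (6.67 - 4.92) = -3.5%, loss ≈ 8532 × 3.5/100 ≈ 299.
Year 2020: gap = -2.0 × (6.95 - 4.92) = -4.06%, loss ≈ 8532 × 4.06/100 ≈ 346.
Year 2021: gap = -2.0 × (8.85 - 4.92) = -7.86%, loss ≈ 8532 × 7.86/100 ≈ 671.
Year 2022: gap = -2.0 × (9.84 - 4.92) = -9.84%, loss ≈ 8532 × 9.84/100 ≈ 840.
Total lost output = 140 + 299 + 346 + 671 + 840 = 2296 billion.

$2,296 billion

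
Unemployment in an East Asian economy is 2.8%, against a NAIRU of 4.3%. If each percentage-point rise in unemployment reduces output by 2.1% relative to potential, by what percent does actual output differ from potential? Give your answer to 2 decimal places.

3.15%

The unemployment gap is 2.8 - 4.3 = -1.5 percentage points.
Okun's law gives an output gap of -2.1 × (-1.5) = 3.15%, i.e. 3.15% above potential.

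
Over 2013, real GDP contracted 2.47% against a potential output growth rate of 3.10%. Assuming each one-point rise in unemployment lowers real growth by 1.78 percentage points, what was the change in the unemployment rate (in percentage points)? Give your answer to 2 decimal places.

3.13 percentage points

Growth-rate Okun's law: g_Y = g_Y* - β × Δu, so Δu = (g_Y* - g_Y)/β.
Δu = (3.1 + 2.47)/1.78 = 5.57/1.78 = 3.13 percentage points.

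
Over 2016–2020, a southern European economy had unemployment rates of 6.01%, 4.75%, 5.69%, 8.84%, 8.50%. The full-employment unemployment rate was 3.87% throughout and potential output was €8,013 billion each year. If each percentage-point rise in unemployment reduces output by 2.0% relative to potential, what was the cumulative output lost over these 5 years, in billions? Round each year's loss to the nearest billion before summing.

€2,314 billion

Year 2016: gap = -2.0 × (6.01 - 3.87) = -4.28%, loss ≈ 8013 × 4.28/100 ≈ 343.
Year 2017: gap = -2.0 × (4.75 - 3.87) = -1.76%, loss ≈ 8013 × 1.76/100 ≈ 141.
Year 2018: gap = -2.0 × (5.69 - 3.87) = -3.64%, loss ≈ 8013 × 3.64/100 ≈ 292.
Year 2019: gap = -2.0 × (8.84 - 3.87) = -9.94%, loss ≈ 8013 × 9.94/100 ≈ 796.
Year 2020: gap = -2.0 × (8.5 - 3.87) = -9.26%, loss ≈ 8013 × 9.26/100 ≈ 742.
Total lost output = 343 + 141 + 292 + 796 + 742 = 2314 billion.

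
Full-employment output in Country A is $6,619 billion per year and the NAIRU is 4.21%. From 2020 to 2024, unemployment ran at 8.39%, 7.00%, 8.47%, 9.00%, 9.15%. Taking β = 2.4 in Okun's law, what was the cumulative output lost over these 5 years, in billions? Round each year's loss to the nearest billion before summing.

Year 2020: gap = -2.4 × (8.39 - 4.21) = -10.032%, loss ≈ 6619 × 10.032/100 ≈ 664.
Year 2021: gap = -2.4 × (7 - 4.21) = -6.696%, loss ≈ 6619 × 6.696/100 ≈ 443.
Year 2022: gap = -2.4 × (8.47 - 4.21) = -10.224%, loss ≈ 6619 × 10.224/100 ≈ 677.
Year 2023: gap = -2.4 × (9 - 4.21) = -11.496%, loss ≈ 6619 × 11.496/100 ≈ 761.
Year 2024: gap = -2.4 × (9.15 - 4.21) = -11.856%, loss ≈ 6619 × 11.856/100 ≈ 785.
Total lost output = 664 + 443 + 677 + 761 + 785 = 3330 billion.

$3,330 billion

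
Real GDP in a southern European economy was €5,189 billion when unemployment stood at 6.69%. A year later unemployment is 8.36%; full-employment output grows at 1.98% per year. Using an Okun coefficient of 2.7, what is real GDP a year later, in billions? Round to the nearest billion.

€5,058 billion

Δu = 8.36 - 6.69 = 1.67 points.
Okun's law (growth form): g_Y = g_Y* - β × Δu = 1.98 - 2.7 × (1.67) = 1.98 - 4.509 = -2.529%.
Real GDP in the next year = 5189 × (1 - 2.529/100) = 5189 × 0.97471 ≈ 5058 billion.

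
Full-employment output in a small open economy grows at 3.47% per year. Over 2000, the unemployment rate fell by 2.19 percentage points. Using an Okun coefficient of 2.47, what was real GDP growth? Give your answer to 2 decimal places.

Growth-rate Okun's law: g_Y = g_Y* - β × Δu.
g_Y = 3.47 - 2.47 × (-2.19) = 3.47 + 5.4093 = 8.8793%, i.e. 8.88% to 2 d.p.

8.88%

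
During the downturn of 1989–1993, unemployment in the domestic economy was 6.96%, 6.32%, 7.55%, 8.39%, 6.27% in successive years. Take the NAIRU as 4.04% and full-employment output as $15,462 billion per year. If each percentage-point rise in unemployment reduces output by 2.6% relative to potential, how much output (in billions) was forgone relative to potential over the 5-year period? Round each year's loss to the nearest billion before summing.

Year 1989: gap = -2.6 × (6.96 - 4.04) = -7.592%, loss ≈ 15462 × 7.592/100 ≈ 1174.
Year 1990: gap = -2.6 × (6.32 - 4.04) = -5.928%, loss ≈ 15462 × 5.928/100 ≈ 917.
Year 1991: gap = -2.6 × (7.55 - 4.04) = -9.126%, loss ≈ 15462 × 9.126/100 ≈ 1411.
Year 1992: gap = -2.6 × (8.39 - 4.04) = -11.31%, loss ≈ 15462 × 11.31/100 ≈ 1749.
Year 1993: gap = -2.6 × (6.27 - 4.04) = -5.798%, loss ≈ 15462 × 5.798/100 ≈ 896.
Total lost output = 1174 + 917 + 1411 + 1749 + 896 = 6147 billion.

$6,147 billion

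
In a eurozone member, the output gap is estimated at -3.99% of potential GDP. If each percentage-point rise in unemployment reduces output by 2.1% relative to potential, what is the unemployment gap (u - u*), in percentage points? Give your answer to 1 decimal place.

Okun's law: output gap = -β × (u - u*), so u - u* = -(output gap)/β.
u - u* = -(-3.99)/2.1 = 1.9 percentage points.

1.9 percentage points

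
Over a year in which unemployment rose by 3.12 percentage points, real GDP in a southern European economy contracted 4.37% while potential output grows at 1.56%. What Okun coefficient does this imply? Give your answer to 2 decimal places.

Growth form: g_Y = g_Y* - β × Δu, so β = (g_Y* - g_Y)/Δu.
β = (1.56 + 4.37)/3.12 = 5.93/3.12 = 1.90.

β ≈ 1.90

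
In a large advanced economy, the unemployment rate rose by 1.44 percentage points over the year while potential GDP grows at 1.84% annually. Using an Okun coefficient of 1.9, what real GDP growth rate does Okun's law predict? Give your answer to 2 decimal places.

-0.90%

Growth-rate Okun's law: g_Y = g_Y* - β × Δu.
g_Y = 1.84 - 1.9 × (1.44) = 1.84 - 2.736 = -0.896%, i.e. -0.90% to 2 d.p.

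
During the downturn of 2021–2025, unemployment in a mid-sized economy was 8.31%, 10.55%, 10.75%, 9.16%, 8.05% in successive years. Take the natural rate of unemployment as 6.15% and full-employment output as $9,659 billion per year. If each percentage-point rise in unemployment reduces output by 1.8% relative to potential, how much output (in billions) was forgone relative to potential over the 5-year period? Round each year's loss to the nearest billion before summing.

$2,794 billion

Year 2021: gap = -1.8 × (8.31 - 6.15) = -3.888%, loss ≈ 9659 × 3.888/100 ≈ 376.
Year 2022: gap = -1.8 × (10.55 - 6.15) = -7.92%, loss ≈ 9659 × 7.92/100 ≈ 765.
Year 2023: gap = -1.8 × (10.75 - 6.15) = -8.28%, loss ≈ 9659 × 8.28/100 ≈ 800.
Year 2024: gap = -1.8 × (9.16 - 6.15) = -5.418%, loss ≈ 9659 × 5.418/100 ≈ 523.
Year 2025: gap = -1.8 × (8.05 - 6.15) = -3.42%, loss ≈ 9659 × 3.42/100 ≈ 330.
Total lost output = 376 + 765 + 800 + 523 + 330 = 2794 billion.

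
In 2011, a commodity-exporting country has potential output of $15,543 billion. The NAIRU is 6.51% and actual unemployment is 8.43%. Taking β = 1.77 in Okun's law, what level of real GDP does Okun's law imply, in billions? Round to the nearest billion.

Unemployment gap = 8.43 - 6.51 = 1.92 points, so the output gap is -1.77 × 1.92 = -3.3984%.
Actual GDP = 15543 × (1 - 3.3984/100) = 15543 × 0.966016 ≈ 15015 billion.

$15,015 billion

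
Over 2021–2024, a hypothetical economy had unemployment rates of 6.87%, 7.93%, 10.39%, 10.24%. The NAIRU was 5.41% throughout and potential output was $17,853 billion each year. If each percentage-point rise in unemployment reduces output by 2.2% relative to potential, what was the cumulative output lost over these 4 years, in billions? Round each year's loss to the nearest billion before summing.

$5,416 billion

Year 2021: gap = -2.2 × (6.87 - 5.41) = -3.212%, loss ≈ 17853 × 3.212/100 ≈ 573.
Year 2022: gap = -2.2 × (7.93 - 5.41) = -5.544%, loss ≈ 17853 × 5.544/100 ≈ 990.
Year 2023: gap = -2.2 × (10.39 - 5.41) = -10.956%, loss ≈ 17853 × 10.956/100 ≈ 1956.
Year 2024: gap = -2.2 × (10.24 - 5.41) = -10.626%, loss ≈ 17853 × 10.626/100 ≈ 1897.
Total lost output = 573 + 990 + 1956 + 1897 = 5416 billion.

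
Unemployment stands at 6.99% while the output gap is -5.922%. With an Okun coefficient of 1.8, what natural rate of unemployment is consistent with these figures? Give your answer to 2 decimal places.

3.70%

From Okun's law, u - u* = -(output gap)/β = -(-5.922)/1.8 = 3.29 points.
So u* = 6.99 - 3.29 = 3.70%.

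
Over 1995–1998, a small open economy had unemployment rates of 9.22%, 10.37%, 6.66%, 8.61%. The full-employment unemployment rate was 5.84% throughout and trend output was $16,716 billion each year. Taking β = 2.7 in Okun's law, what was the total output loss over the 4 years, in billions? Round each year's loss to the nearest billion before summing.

$5,191 billion

Year 1995: gap = -2.7 × (9.22 - 5.84) = -9.126%, loss ≈ 16716 × 9.126/100 ≈ 1526.
Year 1996: gap = -2.7 × (10.37 - 5.84) = -12.231%, loss ≈ 16716 × 12.231/100 ≈ 2045.
Year 1997: gap = -2.7 × (6.66 - 5.84) = -2.214%, loss ≈ 16716 × 2.214/100 ≈ 370.
Year 1998: gap = -2.7 × (8.61 - 5.84) = -7.479%, loss ≈ 16716 × 7.479/100 ≈ 1250.
Total lost output = 1526 + 2045 + 370 + 1250 = 5191 billion.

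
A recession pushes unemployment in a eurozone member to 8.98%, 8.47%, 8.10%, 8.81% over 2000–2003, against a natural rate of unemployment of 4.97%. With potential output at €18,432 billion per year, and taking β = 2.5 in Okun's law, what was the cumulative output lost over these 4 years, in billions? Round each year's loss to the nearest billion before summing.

Year 2000: gap = -2.5 × (8.98 - 4.97) = -10.025%, loss ≈ 18432 × 10.025/100 ≈ 1848.
Year 2001: gap = -2.5 × (8.47 - 4.97) = -8.75%, loss ≈ 18432 × 8.75/100 ≈ 1613.
Year 2002: gap = -2.5 × (8.1 - 4.97) = -7.825%, loss ≈ 18432 × 7.825/100 ≈ 1442.
Year 2003: gap = -2.5 × (8.81 - 4.97) = -9.6%, loss ≈ 18432 × 9.6/100 ≈ 1769.
Total lost output = 1848 + 1613 + 1442 + 1769 = 6672 billion.

€6,672 billion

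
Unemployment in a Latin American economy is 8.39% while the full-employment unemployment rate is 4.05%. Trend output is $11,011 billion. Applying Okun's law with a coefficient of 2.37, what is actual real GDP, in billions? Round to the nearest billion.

$9,878 billion

Unemployment gap = 8.39 - 4.05 = 4.34 points, so the output gap is -2.37 × 4.34 = -10.2858%.
Actual GDP = 11011 × (1 - 10.2858/100) = 11011 × 0.897142 ≈ 9878 billion.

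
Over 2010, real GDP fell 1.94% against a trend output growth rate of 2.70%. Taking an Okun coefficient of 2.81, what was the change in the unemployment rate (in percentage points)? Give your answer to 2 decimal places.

1.65 percentage points

Growth-rate Okun's law: g_Y = g_Y* - β × Δu, so Δu = (g_Y* - g_Y)/β.
Δu = (2.7 + 1.94)/2.81 = 4.64/2.81 = 1.65 percentage points.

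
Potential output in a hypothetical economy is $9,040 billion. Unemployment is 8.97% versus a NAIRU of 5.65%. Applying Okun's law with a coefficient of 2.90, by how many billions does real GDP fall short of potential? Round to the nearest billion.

$870 billion

Output gap = -2.90 × (8.97 - 5.65) = -2.9 × 3.32 = -9.628%.
Actual GDP ≈ 9040 × 0.90372 ≈ 8170 billion, so the shortfall is 9040 - 8170 = 870 billion.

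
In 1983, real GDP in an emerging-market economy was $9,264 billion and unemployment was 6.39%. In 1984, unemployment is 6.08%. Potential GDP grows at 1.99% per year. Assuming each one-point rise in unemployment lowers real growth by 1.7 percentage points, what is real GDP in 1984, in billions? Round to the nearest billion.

$9,497 billion

Δu = 6.08 - 6.39 = -0.31 points.
Okun's law (growth form): g_Y = g_Y* - β × Δu = 1.99 - 1.7 × (-0.31) = 1.99 + 0.527 = 2.517%.
Real GDP in the next year = 9264 × (1 + 2.517/100) = 9264 × 1.02517 ≈ 9497 billion.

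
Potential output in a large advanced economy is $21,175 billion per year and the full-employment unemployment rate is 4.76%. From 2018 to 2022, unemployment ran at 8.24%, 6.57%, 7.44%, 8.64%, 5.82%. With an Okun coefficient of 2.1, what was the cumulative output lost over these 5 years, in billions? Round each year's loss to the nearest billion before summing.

Year 2018: gap = -2.1 × (8.24 - 4.76) = -7.308%, loss ≈ 21175 × 7.308/100 ≈ 1547.
Year 2019: gap = -2.1 × (6.57 - 4.76) = -3.801%, loss ≈ 21175 × 3.801/100 ≈ 805.
Year 2020: gap = -2.1 × (7.44 - 4.76) = -5.628%, loss ≈ 21175 × 5.628/100 ≈ 1192.
Year 2021: gap = -2.1 × (8.64 - 4.76) = -8.148%, loss ≈ 21175 × 8.148/100 ≈ 1725.
Year 2022: gap = -2.1 × (5.82 - 4.76) = -2.226%, loss ≈ 21175 × 2.226/100 ≈ 471.
Total lost output = 1547 + 805 + 1192 + 1725 + 471 = 5740 billion.

$5,740 billion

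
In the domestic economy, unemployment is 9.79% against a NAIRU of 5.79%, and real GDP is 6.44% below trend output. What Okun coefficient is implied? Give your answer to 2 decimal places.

Okun's law: output gap = -β × (u - u*).
-6.44 = -β × (9.79 - 5.79) = -β × 4, so β = 6.44/4 = 1.61.

β ≈ 1.61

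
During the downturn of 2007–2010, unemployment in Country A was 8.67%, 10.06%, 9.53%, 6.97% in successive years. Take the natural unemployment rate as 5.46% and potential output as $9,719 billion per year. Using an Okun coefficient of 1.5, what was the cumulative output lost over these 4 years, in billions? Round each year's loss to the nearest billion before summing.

$1,952 billion

Year 2007: gap = -1.5 × (8.67 - 5.46) = -4.815%, loss ≈ 9719 × 4.815/100 ≈ 468.
Year 2008: gap = -1.5 × (10.06 - 5.46) = -6.9%, loss ≈ 9719 × 6.9/100 ≈ 671.
Year 2009: gap = -1.5 × (9.53 - 5.46) = -6.105%, loss ≈ 9719 × 6.105/100 ≈ 593.
Year 2010: gap = -1.5 × (6.97 - 5.46) = -2.265%, loss ≈ 9719 × 2.265/100 ≈ 220.
Total lost output = 468 + 671 + 593 + 220 = 1952 billion.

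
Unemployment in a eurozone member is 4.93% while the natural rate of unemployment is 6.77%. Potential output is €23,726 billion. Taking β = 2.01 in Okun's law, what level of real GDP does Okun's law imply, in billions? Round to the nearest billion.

Unemployment gap = 4.93 - 6.77 = -1.84 points, so the output gap is -2.01 × (-1.84) = 3.6984%.
Actual GDP = 23726 × (1 + 3.6984/100) = 23726 × 1.036984 ≈ 24603 billion.

€24,603 billion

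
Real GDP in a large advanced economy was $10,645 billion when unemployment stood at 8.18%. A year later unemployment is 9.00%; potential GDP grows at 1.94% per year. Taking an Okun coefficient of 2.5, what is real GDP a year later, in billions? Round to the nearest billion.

$10,633 billion

Δu = 9 - 8.18 = 0.82 points.
Okun's law (growth form): g_Y = g_Y* - β × Δu = 1.94 - 2.5 × (0.82) = 1.94 - 2.05 = -0.11%.
Real GDP in the next year = 10645 × (1 - 0.11/100) = 10645 × 0.9989 ≈ 10633 billion.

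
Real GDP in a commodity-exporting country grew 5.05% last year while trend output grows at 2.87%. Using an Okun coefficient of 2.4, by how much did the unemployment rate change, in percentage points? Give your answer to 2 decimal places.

Growth-rate Okun's law: g_Y = g_Y* - β × Δu, so Δu = (g_Y* - g_Y)/β.
Δu = (2.87 - 5.05)/2.4 = -2.18/2.4 = -0.91 percentage points.

-0.91 percentage points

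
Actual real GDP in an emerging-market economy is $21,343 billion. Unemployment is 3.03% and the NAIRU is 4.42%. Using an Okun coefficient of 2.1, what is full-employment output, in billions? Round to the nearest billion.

Unemployment gap = 3.03 - 4.42 = -1.39 points, so output gap = -2.1 × (-1.39) = 2.919%.
Since Y = Y* × (1 + gap/100), Y* = 21343/1.02919 ≈ 20738 billion.

$20,738 billion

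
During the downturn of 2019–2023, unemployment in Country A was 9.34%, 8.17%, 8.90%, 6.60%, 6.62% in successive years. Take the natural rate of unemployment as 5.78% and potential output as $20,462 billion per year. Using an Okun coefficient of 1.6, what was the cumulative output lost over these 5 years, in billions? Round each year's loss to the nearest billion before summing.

Year 2019: gap = -1.6 × (9.34 - 5.78) = -5.696%, loss ≈ 20462 × 5.696/100 ≈ 1166.
Year 2020: gap = -1.6 × (8.17 - 5.78) = -3.824%, loss ≈ 20462 × 3.824/100 ≈ 782.
Year 2021: gap = -1.6 × (8.9 - 5.78) = -4.992%, loss ≈ 20462 × 4.992/100 ≈ 1021.
Year 2022: gap = -1.6 × (6.6 - 5.78) = -1.312%, loss ≈ 20462 × 1.312/100 ≈ 268.
Year 2023: gap = -1.6 × (6.62 - 5.78) = -1.344%, loss ≈ 20462 × 1.344/100 ≈ 275.
Total lost output = 1166 + 782 + 1021 + 268 + 275 = 3512 billion.

$3,512 billion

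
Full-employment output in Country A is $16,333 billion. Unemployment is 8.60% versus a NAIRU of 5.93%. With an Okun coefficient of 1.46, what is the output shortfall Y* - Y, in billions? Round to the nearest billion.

$637 billion

Output gap = -1.46 × (8.6 - 5.93) = -1.46 × 2.67 = -3.8982%.
Actual GDP ≈ 16333 × 0.961018 ≈ 15696 billion, so the shortfall is 16333 - 15696 = 637 billion.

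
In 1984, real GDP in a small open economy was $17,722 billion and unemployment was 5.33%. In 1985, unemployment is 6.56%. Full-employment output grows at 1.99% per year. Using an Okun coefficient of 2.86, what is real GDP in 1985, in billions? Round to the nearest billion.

$17,451 billion

Δu = 6.56 - 5.33 = 1.23 points.
Okun's law (growth form): g_Y = g_Y* - β × Δu = 1.99 - 2.86 × (1.23) = 1.99 - 3.5178 = -1.5278%.
Real GDP in the next year = 17722 × (1 - 1.5278/100) = 17722 × 0.984722 ≈ 17451 billion.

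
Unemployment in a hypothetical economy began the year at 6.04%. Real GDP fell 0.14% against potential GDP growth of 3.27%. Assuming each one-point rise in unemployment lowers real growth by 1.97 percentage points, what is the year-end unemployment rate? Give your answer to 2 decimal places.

7.77%

Growth-rate Okun's law: g_Y = g_Y* - β × Δu, so Δu = (g_Y* - g_Y)/β.
Δu = (3.27 + 0.14)/1.97 = 3.41/1.97 = 1.73 percentage points.
Year-end unemployment = 6.04 + 1.73 = 7.77%.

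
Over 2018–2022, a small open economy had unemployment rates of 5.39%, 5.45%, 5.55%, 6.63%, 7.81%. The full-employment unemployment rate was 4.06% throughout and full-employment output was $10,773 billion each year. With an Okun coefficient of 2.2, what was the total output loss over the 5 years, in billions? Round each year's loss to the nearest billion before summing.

$2,495 billion

Year 2018: gap = -2.2 × (5.39 - 4.06) = -2.926%, loss ≈ 10773 × 2.926/100 ≈ 315.
Year 2019: gap = -2.2 × (5.45 - 4.06) = -3.058%, loss ≈ 10773 × 3.058/100 ≈ 329.
Year 2020: gap = -2.2 × (5.55 - 4.06) = -3.278%, loss ≈ 10773 × 3.278/100 ≈ 353.
Year 2021: gap = -2.2 × (6.63 - 4.06) = -5.654%, loss ≈ 10773 × 5.654/100 ≈ 609.
Year 2022: gap = -2.2 × (7.81 - 4.06) = -8.25%, loss ≈ 10773 × 8.25/100 ≈ 889.
Total lost output = 315 + 329 + 353 + 609 + 889 = 2495 billion.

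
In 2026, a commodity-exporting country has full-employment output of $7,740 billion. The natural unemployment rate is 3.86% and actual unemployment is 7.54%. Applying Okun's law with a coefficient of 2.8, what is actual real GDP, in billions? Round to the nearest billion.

$6,942 billion

Unemployment gap = 7.54 - 3.86 = 3.68 points, so the output gap is -2.8 × 3.68 = -10.304%.
Actual GDP = 7740 × (1 - 10.304/100) = 7740 × 0.89696 ≈ 6942 billion.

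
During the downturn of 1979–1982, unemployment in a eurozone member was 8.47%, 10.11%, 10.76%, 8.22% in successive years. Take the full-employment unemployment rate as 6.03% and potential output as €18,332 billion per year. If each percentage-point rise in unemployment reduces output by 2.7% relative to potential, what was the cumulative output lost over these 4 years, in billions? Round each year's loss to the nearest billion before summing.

Year 1979: gap = -2.7 × (8.47 - 6.03) = -6.588%, loss ≈ 18332 × 6.588/100 ≈ 1208.
Year 1980: gap = -2.7 × (10.11 - 6.03) = -11.016%, loss ≈ 18332 × 11.016/100 ≈ 2019.
Year 1981: gap = -2.7 × (10.76 - 6.03) = -12.771%, loss ≈ 18332 × 12.771/100 ≈ 2341.
Year 1982: gap = -2.7 × (8.22 - 6.03) = -5.913%, loss ≈ 18332 × 5.913/100 ≈ 1084.
Total lost output = 1208 + 2019 + 2341 + 1084 = 6652 billion.

€6,652 billion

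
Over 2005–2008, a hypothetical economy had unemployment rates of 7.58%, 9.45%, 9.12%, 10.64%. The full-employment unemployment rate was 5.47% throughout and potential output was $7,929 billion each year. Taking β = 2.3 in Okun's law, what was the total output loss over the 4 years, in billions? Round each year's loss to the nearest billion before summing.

$2,720 billion

Year 2005: gap = -2.3 × (7.58 - 5.47) = -4.853%, loss ≈ 7929 × 4.853/100 ≈ 385.
Year 2006: gap = -2.3 × (9.45 - 5.47) = -9.154%, loss ≈ 7929 × 9.154/100 ≈ 726.
Year 2007: gap = -2.3 × (9.12 - 5.47) = -8.395%, loss ≈ 7929 × 8.395/100 ≈ 666.
Year 2008: gap = -2.3 × (10.64 - 5.47) = -11.891%, loss ≈ 7929 × 11.891/100 ≈ 943.
Total lost output = 385 + 726 + 666 + 943 = 2720 billion.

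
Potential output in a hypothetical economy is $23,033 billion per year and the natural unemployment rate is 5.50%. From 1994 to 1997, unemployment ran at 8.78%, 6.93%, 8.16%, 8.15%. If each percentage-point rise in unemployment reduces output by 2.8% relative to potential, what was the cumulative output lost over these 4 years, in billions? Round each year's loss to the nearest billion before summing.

Year 1994: gap = -2.8 × (8.78 - 5.5) = -9.184%, loss ≈ 23033 × 9.184/100 ≈ 2115.
Year 1995: gap = -2.8 × (6.93 - 5.5) = -4.004%, loss ≈ 23033 × 4.004/100 ≈ 922.
Year 1996: gap = -2.8 × (8.16 - 5.5) = -7.448%, loss ≈ 23033 × 7.448/100 ≈ 1715.
Year 1997: gap = -2.8 × (8.15 - 5.5) = -7.42%, loss ≈ 23033 × 7.42/100 ≈ 1709.
Total lost output = 2115 + 922 + 1715 + 1709 = 6461 billion.

$6,461 billion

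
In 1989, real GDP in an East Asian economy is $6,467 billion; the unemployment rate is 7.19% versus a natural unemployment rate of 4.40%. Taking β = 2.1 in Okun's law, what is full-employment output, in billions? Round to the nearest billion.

Unemployment gap = 7.19 - 4.4 = 2.79 points, so output gap = -2.1 × 2.79 = -5.859%.
Since Y = Y* × (1 + gap/100), Y* = 6467/0.94141 ≈ 6869 billion.

$6,869 billion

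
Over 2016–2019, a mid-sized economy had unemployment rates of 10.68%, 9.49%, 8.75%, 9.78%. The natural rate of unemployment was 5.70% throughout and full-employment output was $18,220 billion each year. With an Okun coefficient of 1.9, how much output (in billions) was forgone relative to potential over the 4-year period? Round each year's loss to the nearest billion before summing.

$5,504 billion

Year 2016: gap = -1.9 × (10.68 - 5.7) = -9.462%, loss ≈ 18220 × 9.462/100 ≈ 1724.
Year 2017: gap = -1.9 × (9.49 - 5.7) = -7.201%, loss ≈ 18220 × 7.201/100 ≈ 1312.
Year 2018: gap = -1.9 × (8.75 - 5.7) = -5.795%, loss ≈ 18220 × 5.795/100 ≈ 1056.
Year 2019: gap = -1.9 × (9.78 - 5.7) = -7.752%, loss ≈ 18220 × 7.752/100 ≈ 1412.
Total lost output = 1724 + 1312 + 1056 + 1412 = 5504 billion.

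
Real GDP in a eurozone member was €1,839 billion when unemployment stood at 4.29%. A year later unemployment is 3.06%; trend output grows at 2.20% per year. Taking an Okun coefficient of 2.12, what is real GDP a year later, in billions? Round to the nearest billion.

€1,927 billion

Δu = 3.06 - 4.29 = -1.23 points.
Okun's law (growth form): g_Y = g_Y* - β × Δu = 2.20 - 2.12 × (-1.23) = 2.2 + 2.6076 = 4.8076%.
Real GDP in the next year = 1839 × (1 + 4.8076/100) = 1839 × 1.048076 ≈ 1927 billion.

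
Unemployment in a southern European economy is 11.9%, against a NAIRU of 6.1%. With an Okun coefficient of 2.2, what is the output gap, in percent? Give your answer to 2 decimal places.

-12.76%

The unemployment gap is 11.9 - 6.1 = 5.8 percentage points.
Okun's law gives an output gap of -2.2 × 5.8 = -12.76%, i.e. 12.76% below potential.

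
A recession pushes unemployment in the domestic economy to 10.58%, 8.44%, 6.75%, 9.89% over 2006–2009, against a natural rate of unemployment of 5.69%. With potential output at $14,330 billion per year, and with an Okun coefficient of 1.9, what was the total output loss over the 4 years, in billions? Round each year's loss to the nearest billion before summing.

$3,513 billion

Year 2006: gap = -1.9 × (10.58 - 5.69) = -9.291%, loss ≈ 14330 × 9.291/100 ≈ 1331.
Year 2007: gap = -1.9 × (8.44 - 5.69) = -5.225%, loss ≈ 14330 × 5.225/100 ≈ 749.
Year 2008: gap = -1.9 × (6.75 - 5.69) = -2.014%, loss ≈ 14330 × 2.014/100 ≈ 289.
Year 2009: gap = -1.9 × (9.89 - 5.69) = -7.98%, loss ≈ 14330 × 7.98/100 ≈ 1144.
Total lost output = 1331 + 749 + 289 + 1144 = 3513 billion.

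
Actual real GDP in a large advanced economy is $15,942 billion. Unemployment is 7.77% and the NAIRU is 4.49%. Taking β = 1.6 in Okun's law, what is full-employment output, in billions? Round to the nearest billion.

Unemployment gap = 7.77 - 4.49 = 3.28 points, so output gap = -1.6 × 3.28 = -5.248%.
Since Y = Y* × (1 + gap/100), Y* = 15942/0.94752 ≈ 16825 billion.

$16,825 billion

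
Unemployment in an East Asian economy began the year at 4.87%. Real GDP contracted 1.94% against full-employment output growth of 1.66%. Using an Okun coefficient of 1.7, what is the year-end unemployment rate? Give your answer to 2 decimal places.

6.99%

Growth-rate Okun's law: g_Y = g_Y* - β × Δu, so Δu = (g_Y* - g_Y)/β.
Δu = (1.66 + 1.94)/1.7 = 3.6/1.7 = 2.12 percentage points.
Year-end unemployment = 4.87 + 2.12 = 6.99%.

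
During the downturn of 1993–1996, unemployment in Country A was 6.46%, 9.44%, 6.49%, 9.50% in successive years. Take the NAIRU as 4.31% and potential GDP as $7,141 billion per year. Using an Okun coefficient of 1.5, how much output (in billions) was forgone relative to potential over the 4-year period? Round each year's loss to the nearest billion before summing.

Year 1993: gap = -1.5 × (6.46 - 4.31) = -3.225%, loss ≈ 7141 × 3.225/100 ≈ 230.
Year 1994: gap = -1.5 × (9.44 - 4.31) = -7.695%, loss ≈ 7141 × 7.695/100 ≈ 549.
Year 1995: gap = -1.5 × (6.49 - 4.31) = -3.27%, loss ≈ 7141 × 3.27/100 ≈ 234.
Year 1996: gap = -1.5 × (9.5 - 4.31) = -7.785%, loss ≈ 7141 × 7.785/100 ≈ 556.
Total lost output = 230 + 549 + 234 + 556 = 1569 billion.

$1,569 billion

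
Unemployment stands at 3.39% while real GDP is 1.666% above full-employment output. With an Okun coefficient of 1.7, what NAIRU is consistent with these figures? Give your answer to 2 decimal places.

From Okun's law, u - u* = -(output gap)/β = -(1.666)/1.7 = -0.98 points.
So u* = 3.39 + 0.98 = 4.37%.

4.37%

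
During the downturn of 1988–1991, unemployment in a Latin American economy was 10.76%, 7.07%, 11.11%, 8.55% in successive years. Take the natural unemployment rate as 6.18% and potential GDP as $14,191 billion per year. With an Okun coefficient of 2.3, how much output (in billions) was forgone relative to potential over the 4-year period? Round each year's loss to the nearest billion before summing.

$4,168 billion

Year 1988: gap = -2.3 × (10.76 - 6.18) = -10.534%, loss ≈ 14191 × 10.534/100 ≈ 1495.
Year 1989: gap = -2.3 × (7.07 - 6.18) = -2.047%, loss ≈ 14191 × 2.047/100 ≈ 290.
Year 1990: gap = -2.3 × (11.11 - 6.18) = -11.339%, loss ≈ 14191 × 11.339/100 ≈ 1609.
Year 1991: gap = -2.3 × (8.55 - 6.18) = -5.451%, loss ≈ 14191 × 5.451/100 ≈ 774.
Total lost output = 1495 + 290 + 1609 + 774 = 4168 billion.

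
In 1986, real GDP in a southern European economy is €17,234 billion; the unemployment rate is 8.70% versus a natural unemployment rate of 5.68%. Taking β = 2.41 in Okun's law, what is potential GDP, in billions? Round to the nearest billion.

€18,587 billion

Unemployment gap = 8.7 - 5.68 = 3.02 points, so output gap = -2.41 × 3.02 = -7.2782%.
Since Y = Y* × (1 + gap/100), Y* = 17234/0.927218 ≈ 18587 billion.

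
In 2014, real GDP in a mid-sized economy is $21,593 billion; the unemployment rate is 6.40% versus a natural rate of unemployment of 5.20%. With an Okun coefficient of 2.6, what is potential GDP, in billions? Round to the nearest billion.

$22,288 billion

Unemployment gap = 6.4 - 5.2 = 1.2 points, so output gap = -2.6 × 1.2 = -3.12%.
Since Y = Y* × (1 + gap/100), Y* = 21593/0.9688 ≈ 22288 billion.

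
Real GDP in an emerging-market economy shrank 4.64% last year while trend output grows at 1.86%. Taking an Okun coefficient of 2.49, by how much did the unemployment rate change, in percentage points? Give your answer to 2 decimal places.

2.61 percentage points

Growth-rate Okun's law: g_Y = g_Y* - β × Δu, so Δu = (g_Y* - g_Y)/β.
Δu = (1.86 + 4.64)/2.49 = 6.5/2.49 = 2.61 percentage points.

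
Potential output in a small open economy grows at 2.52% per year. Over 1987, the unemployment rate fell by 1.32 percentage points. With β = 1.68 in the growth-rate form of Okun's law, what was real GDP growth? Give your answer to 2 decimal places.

Growth-rate Okun's law: g_Y = g_Y* - β × Δu.
g_Y = 2.52 - 1.68 × (-1.32) = 2.52 + 2.2176 = 4.7376%, i.e. 4.74% to 2 d.p.

4.74%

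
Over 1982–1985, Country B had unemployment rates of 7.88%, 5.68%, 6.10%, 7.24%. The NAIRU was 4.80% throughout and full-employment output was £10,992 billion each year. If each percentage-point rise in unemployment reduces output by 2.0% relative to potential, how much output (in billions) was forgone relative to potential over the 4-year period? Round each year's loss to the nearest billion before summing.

£1,692 billion

Year 1982: gap = -2.0 × (7.88 - 4.8) = -6.16%, loss ≈ 10992 × 6.16/100 ≈ 677.
Year 1983: gap = -2.0 × (5.68 - 4.8) = -1.76%, loss ≈ 10992 × 1.76/100 ≈ 193.
Year 1984: gap = -2.0 × (6.1 - 4.8) = -2.6%, loss ≈ 10992 × 2.6/100 ≈ 286.
Year 1985: gap = -2.0 × (7.24 - 4.8) = -4.88%, loss ≈ 10992 × 4.88/100 ≈ 536.
Total lost output = 677 + 193 + 286 + 536 = 1692 billion.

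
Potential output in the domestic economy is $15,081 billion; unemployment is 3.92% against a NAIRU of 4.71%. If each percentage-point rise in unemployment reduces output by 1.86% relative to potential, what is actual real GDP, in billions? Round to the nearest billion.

$15,303 billion

Unemployment gap = 3.92 - 4.71 = -0.79 points, so the output gap is -1.86 × (-0.79) = 1.4694%.
Actual GDP = 15081 × (1 + 1.4694/100) = 15081 × 1.014694 ≈ 15303 billion.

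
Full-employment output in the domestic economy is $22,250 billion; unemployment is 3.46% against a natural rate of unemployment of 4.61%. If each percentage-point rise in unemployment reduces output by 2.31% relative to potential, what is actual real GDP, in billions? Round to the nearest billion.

$22,841 billion

Unemployment gap = 3.46 - 4.61 = -1.15 points, so the output gap is -2.31 × (-1.15) = 2.6565%.
Actual GDP = 22250 × (1 + 2.6565/100) = 22250 × 1.026565 ≈ 22841 billion.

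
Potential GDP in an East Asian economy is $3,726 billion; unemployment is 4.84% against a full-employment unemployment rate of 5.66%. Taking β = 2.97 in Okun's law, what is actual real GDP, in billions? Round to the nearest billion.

Unemployment gap = 4.84 - 5.66 = -0.82 points, so the output gap is -2.97 × (-0.82) = 2.4354%.
Actual GDP = 3726 × (1 + 2.4354/100) = 3726 × 1.024354 ≈ 3817 billion.

$3,817 billion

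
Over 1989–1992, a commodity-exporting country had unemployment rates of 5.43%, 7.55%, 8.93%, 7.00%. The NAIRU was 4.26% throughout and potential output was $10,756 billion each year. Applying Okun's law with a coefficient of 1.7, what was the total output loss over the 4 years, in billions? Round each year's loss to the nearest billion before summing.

Year 1989: gap = -1.7 × (5.43 - 4.26) = -1.989%, loss ≈ 10756 × 1.989/100 ≈ 214.
Year 1990: gap = -1.7 × (7.55 - 4.26) = -5.593%, loss ≈ 10756 × 5.593/100 ≈ 602.
Year 1991: gap = -1.7 × (8.93 - 4.26) = -7.939%, loss ≈ 10756 × 7.939/100 ≈ 854.
Year 1992: gap = -1.7 × (7 - 4.26) = -4.658%, loss ≈ 10756 × 4.658/100 ≈ 501.
Total lost output = 214 + 602 + 854 + 501 = 2171 billion.

$2,171 billion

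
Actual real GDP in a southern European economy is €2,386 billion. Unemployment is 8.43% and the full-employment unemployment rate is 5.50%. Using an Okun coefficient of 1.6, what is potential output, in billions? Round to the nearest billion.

Unemployment gap = 8.43 - 5.5 = 2.93 points, so output gap = -1.6 × 2.93 = -4.688%.
Since Y = Y* × (1 + gap/100), Y* = 2386/0.95312 ≈ 2503 billion.

€2,503 billion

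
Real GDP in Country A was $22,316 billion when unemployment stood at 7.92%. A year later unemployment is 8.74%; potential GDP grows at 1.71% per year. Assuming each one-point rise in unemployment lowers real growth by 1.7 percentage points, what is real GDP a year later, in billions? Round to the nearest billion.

Δu = 8.74 - 7.92 = 0.82 points.
Okun's law (growth form): g_Y = g_Y* - β × Δu = 1.71 - 1.7 × (0.82) = 1.71 - 1.394 = 0.316%.
Real GDP in the next year = 22316 × (1 + 0.316/100) = 22316 × 1.00316 ≈ 22387 billion.

$22,387 billion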